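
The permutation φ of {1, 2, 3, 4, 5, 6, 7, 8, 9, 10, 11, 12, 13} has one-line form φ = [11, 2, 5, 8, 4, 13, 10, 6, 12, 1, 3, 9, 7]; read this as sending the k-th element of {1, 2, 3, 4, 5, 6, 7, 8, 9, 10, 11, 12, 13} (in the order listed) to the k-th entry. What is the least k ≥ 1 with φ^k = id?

Writing φ as disjoint cycles, the cycle lengths are 10, 2, 1.
Since disjoint cycles commute, ord(φ) = lcm(10, 2) = 10.

10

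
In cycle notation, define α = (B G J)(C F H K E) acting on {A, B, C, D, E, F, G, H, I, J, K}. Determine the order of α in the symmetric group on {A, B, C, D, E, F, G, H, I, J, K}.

The disjoint cycles have lengths 5, 3, 1, 1, 1.
The order is lcm(5, 3) = 15.

15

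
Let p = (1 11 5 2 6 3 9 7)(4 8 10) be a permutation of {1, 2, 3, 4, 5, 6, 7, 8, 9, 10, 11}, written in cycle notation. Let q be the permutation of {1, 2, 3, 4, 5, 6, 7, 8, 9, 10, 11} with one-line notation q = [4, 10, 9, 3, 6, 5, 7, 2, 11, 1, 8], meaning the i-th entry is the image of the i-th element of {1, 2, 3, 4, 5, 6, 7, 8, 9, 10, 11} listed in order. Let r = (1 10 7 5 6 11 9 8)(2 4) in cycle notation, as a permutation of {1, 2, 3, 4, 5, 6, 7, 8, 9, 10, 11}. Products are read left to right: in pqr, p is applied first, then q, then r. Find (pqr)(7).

Chase 7: p(7) = 1; q(1) = 4; r(4) = 2. Hence (pqr)(7) = 2.

2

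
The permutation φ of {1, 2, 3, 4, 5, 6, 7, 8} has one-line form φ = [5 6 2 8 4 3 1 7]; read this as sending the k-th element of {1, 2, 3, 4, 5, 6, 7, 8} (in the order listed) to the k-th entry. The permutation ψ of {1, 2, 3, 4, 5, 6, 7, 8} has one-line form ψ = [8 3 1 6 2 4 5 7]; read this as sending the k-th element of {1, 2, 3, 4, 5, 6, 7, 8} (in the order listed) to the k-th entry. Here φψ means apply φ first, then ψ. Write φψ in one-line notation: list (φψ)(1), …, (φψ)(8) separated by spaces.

2 4 3 7 6 1 8 5

(φψ)(x) = ψ(φ(x)). Computing each image: ψ(φ(1)) = ψ(5) = 2, ψ(φ(2)) = ψ(6) = 4, ψ(φ(3)) = ψ(2) = 3, ψ(φ(4)) = ψ(8) = 7, ψ(φ(5)) = ψ(4) = 6, ψ(φ(6)) = ψ(3) = 1, ψ(φ(7)) = ψ(1) = 8, ψ(φ(8)) = ψ(7) = 5.
Hence φψ = [2 4 3 7 6 1 8 5].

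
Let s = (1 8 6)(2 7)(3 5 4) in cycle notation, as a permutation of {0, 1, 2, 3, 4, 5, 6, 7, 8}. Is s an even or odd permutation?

The cycle lengths are 3, 3, 2, 1.
A cycle of length ℓ contributes ℓ−1 transpositions, so s is a product of 2 + 2 + 1 = 5 transpositions — odd.

odd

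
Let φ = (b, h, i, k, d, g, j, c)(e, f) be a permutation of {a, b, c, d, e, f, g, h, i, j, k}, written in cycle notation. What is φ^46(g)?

k

g lies in the 8-cycle (b, h, i, k, d, g, j, c).
On an 8-cycle, φ^8 is the identity, so φ^46 = φ^6 there (46 ≡ 6 mod 8).
Advancing 6 steps from g: g → j → c → b → h → i → k.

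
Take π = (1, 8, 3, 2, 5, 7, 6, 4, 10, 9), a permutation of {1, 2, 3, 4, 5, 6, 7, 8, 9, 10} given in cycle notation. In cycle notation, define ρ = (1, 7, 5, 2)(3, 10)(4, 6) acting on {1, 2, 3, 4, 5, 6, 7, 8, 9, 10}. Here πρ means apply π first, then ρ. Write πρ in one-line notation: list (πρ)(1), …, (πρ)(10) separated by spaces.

8 2 1 3 5 6 4 10 7 9

(πρ)(x) = ρ(π(x)). Computing each image: ρ(π(1)) = ρ(8) = 8, ρ(π(2)) = ρ(5) = 2, ρ(π(3)) = ρ(2) = 1, ρ(π(4)) = ρ(10) = 3, ρ(π(5)) = ρ(7) = 5, ρ(π(6)) = ρ(4) = 6, ρ(π(7)) = ρ(6) = 4, ρ(π(8)) = ρ(3) = 10, ρ(π(9)) = ρ(1) = 7, ρ(π(10)) = ρ(9) = 9.
Hence πρ = [8 2 1 3 5 6 4 10 7 9].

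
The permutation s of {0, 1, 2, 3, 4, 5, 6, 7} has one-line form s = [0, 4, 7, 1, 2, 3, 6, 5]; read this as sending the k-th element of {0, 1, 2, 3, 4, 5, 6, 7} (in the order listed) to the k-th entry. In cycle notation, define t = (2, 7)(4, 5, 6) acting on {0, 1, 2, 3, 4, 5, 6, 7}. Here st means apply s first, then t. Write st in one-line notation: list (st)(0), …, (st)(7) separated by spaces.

0 5 2 1 7 3 4 6

For each element, apply s then t: 0 → 0 → 0; 1 → 4 → 5; 2 → 7 → 2; 3 → 1 → 1; 4 → 2 → 7; 5 → 3 → 3; 6 → 6 → 4; 7 → 5 → 6.
Collecting the images, st = [0 5 2 1 7 3 4 6].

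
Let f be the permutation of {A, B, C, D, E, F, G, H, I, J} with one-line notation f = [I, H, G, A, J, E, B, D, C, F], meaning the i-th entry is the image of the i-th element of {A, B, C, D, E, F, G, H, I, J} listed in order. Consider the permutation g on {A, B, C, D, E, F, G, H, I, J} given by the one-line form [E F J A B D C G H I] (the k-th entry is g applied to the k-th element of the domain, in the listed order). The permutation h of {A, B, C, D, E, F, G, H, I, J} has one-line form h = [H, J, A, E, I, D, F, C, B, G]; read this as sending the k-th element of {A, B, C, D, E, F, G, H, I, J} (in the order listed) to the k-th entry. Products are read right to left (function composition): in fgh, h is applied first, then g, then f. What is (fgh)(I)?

Apply the permutations in order: h(I) = B, then g(B) = F, then f(F) = E. So (fgh)(I) = E.

E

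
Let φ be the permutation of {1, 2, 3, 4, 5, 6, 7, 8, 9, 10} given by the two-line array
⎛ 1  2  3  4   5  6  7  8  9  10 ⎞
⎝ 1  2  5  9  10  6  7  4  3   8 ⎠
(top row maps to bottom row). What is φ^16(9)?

Tracing 9 → 3 → … returns to 9 after 6 steps, so 9 lies in a 6-cycle (3 5 10 8 4 9).
Powers repeat with period 6 on this cycle, and 16 mod 6 = 4, so φ^16(9) = φ^4(9).
Stepping 4 places around the cycle: 9 → 3 → 5 → 10 → 8.

8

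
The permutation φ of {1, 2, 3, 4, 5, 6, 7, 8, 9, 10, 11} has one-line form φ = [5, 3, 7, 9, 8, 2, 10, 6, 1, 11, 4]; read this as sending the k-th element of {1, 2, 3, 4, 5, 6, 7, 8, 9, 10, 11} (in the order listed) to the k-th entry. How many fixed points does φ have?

0

No element satisfies φ(x) = x, so there are 0 fixed points.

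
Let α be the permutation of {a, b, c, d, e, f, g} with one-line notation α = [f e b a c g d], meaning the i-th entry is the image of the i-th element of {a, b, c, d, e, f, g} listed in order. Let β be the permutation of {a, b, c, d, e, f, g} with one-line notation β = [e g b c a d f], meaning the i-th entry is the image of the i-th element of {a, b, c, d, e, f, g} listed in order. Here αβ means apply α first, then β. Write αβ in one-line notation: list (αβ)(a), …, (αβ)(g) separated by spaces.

For each element, apply α then β: a → f → d; b → e → a; c → b → g; d → a → e; e → c → b; f → g → f; g → d → c.
Collecting the images, αβ = [d a g e b f c].

d a g e b f c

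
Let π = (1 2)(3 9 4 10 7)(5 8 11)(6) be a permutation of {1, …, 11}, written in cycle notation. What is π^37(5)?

5 lies in the 3-cycle (5 8 11).
Powers repeat with period 3 on this cycle, and 37 mod 3 = 1, so π^37(5) = π^1(5).
Stepping 1 place around the cycle: 5 → 8.

8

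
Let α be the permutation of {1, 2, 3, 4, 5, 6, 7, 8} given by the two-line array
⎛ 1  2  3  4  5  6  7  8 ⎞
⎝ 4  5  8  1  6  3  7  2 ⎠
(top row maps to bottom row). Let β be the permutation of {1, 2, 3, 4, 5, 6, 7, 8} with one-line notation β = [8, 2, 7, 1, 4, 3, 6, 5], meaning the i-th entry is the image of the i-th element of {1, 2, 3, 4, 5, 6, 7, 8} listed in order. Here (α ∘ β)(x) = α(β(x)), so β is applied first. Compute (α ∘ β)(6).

First apply β: β(6) = 3, then α(3) = 8. Thus (α ∘ β)(6) = 8.

8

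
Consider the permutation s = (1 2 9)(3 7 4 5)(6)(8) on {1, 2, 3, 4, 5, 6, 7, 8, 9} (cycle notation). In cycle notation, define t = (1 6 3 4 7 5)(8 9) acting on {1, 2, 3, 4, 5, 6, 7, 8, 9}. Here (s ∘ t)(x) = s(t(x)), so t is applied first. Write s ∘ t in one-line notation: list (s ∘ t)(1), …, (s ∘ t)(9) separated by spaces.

6 9 5 4 2 7 3 1 8

(s ∘ t)(x) = s(t(x)). Computing each image: s(t(1)) = s(6) = 6, s(t(2)) = s(2) = 9, s(t(3)) = s(4) = 5, s(t(4)) = s(7) = 4, s(t(5)) = s(1) = 2, s(t(6)) = s(3) = 7, s(t(7)) = s(5) = 3, s(t(8)) = s(9) = 1, s(t(9)) = s(8) = 8.
Hence s ∘ t = [6 9 5 4 2 7 3 1 8].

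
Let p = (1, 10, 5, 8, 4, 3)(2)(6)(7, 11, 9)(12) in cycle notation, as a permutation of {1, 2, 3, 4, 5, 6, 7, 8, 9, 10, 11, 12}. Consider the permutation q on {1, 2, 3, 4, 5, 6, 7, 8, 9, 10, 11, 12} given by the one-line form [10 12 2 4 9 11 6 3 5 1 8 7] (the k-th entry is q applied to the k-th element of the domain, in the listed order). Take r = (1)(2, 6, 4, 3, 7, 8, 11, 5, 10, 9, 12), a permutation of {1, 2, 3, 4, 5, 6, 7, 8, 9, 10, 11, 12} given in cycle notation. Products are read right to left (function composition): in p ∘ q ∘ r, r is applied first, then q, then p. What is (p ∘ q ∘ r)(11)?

7

(p ∘ q ∘ r)(11) = p(q(r(11))). r(11) = 5, then q(5) = 9, then p(9) = 7, so the result is 7.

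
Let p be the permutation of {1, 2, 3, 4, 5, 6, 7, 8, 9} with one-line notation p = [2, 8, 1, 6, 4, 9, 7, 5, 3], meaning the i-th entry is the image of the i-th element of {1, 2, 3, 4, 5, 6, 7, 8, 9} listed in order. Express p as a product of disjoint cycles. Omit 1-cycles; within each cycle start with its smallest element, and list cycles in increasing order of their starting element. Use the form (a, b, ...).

(1, 2, 8, 5, 4, 6, 9, 3)

Start at 1 and follow images: 1 → 2 → 8 → 5 → 4 → 6 → 9 → 3 → 1, giving the cycle (1, 2, 8, 5, 4, 6, 9, 3).
Continuing from each remaining unvisited element yields (1, 2, 8, 5, 4, 6, 9, 3).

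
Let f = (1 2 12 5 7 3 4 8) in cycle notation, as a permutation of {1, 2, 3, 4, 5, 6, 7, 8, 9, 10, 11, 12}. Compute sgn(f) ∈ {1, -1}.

-1

The cycle lengths are 8, 1, 1, 1, 1.
A cycle of length ℓ contributes ℓ−1 transpositions, so f is a product of 7 transpositions — odd.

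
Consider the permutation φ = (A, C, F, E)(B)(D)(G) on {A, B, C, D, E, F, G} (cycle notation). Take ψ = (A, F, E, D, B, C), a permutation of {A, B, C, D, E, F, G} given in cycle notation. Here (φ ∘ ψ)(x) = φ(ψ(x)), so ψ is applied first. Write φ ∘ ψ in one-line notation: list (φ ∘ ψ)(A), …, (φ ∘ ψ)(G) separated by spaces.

Chase each element through ψ then φ: A → F → E; B → C → F; C → A → C; D → B → B; E → D → D; F → E → A; G → G → G.
So φ ∘ ψ in one-line form is E F C B D A G.

E F C B D A G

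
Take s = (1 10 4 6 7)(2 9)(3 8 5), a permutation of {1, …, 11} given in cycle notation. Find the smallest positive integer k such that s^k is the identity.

The cycle type of s is (5, 3, 2, 1).
Since disjoint cycles commute, ord(s) = lcm(5, 3, 2) = 30.

30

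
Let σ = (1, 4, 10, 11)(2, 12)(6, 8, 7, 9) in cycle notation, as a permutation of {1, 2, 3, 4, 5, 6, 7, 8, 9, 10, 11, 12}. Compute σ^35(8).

6

8 lies in the 4-cycle (6, 8, 7, 9).
Since the cycle has length 4, σ^35 acts on it the same as σ^3 (35 mod 4 = 3).
Advancing 3 steps from 8: 8 → 7 → 9 → 6.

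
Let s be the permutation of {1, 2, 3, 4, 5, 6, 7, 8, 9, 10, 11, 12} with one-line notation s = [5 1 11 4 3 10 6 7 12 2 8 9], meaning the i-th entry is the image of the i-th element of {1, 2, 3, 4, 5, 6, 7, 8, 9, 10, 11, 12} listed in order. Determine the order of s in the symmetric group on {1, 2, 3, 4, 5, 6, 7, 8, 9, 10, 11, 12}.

18

Decomposing into disjoint cycles gives cycle lengths 9, 2, 1.
The order of s is the least common multiple of its cycle lengths: lcm(9, 2) = 18.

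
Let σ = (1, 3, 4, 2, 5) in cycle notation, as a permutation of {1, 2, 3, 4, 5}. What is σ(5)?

1

In the cycle (1, 3, 4, 2, 5), 5 is followed by 1, so σ(5) = 1.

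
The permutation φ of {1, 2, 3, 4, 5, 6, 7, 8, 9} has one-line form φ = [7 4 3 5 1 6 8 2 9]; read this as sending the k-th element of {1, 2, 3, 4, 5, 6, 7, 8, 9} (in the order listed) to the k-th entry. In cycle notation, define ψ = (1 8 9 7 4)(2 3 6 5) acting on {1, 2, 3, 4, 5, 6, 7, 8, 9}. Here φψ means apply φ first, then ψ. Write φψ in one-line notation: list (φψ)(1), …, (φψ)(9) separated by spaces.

4 1 6 2 8 5 9 3 7

(φψ)(x) = ψ(φ(x)). Computing each image: ψ(φ(1)) = ψ(7) = 4, ψ(φ(2)) = ψ(4) = 1, ψ(φ(3)) = ψ(3) = 6, ψ(φ(4)) = ψ(5) = 2, ψ(φ(5)) = ψ(1) = 8, ψ(φ(6)) = ψ(6) = 5, ψ(φ(7)) = ψ(8) = 9, ψ(φ(8)) = ψ(2) = 3, ψ(φ(9)) = ψ(9) = 7.
Hence φψ = [4 1 6 2 8 5 9 3 7].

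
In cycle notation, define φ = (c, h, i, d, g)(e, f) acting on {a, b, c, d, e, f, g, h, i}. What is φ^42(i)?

i lies in the 5-cycle (c, h, i, d, g).
On a 5-cycle, φ^5 is the identity, so φ^42 = φ^2 there (42 ≡ 2 mod 5).
Stepping 2 places around the cycle: i → d → g.

g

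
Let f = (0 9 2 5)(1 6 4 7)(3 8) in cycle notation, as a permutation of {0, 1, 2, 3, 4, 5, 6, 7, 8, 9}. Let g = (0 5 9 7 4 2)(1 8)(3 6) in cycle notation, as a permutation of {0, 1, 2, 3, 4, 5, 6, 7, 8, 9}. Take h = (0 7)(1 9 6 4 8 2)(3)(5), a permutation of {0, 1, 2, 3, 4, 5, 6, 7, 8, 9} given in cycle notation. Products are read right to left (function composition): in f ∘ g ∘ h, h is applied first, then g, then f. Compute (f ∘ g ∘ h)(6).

5

Chase 6: h(6) = 4; g(4) = 2; f(2) = 5. Hence (f ∘ g ∘ h)(6) = 5.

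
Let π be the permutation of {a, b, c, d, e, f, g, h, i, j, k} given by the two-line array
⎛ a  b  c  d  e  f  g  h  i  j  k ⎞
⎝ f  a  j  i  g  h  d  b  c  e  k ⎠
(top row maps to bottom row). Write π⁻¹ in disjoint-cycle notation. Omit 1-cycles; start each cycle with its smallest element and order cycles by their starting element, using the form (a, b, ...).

(a, b, h, f)(c, i, d, g, e, j)

First write π in disjoint cycles: (a, f, h, b)(c, j, e, g, d, i).
Reversing each cycle (and rotating so the smallest element leads) gives π⁻¹ = (a, b, h, f)(c, i, d, g, e, j).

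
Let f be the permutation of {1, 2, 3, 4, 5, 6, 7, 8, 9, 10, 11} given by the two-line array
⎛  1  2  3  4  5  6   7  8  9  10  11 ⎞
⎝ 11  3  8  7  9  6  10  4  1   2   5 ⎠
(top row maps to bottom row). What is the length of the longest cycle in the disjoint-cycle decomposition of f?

Decomposing into disjoint cycles gives (1, 11, 5, 9)(2, 3, 8, 4, 7, 10); the longest has length 6.

6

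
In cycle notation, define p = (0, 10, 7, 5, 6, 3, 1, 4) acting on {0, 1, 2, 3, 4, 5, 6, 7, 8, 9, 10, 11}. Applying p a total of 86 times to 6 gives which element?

6 lies in the 8-cycle (0, 10, 7, 5, 6, 3, 1, 4).
On an 8-cycle, p^8 is the identity, so p^86 = p^6 there (86 ≡ 6 mod 8).
Stepping 6 places around the cycle: 6 → 3 → 1 → 4 → 0 → 10 → 7.

7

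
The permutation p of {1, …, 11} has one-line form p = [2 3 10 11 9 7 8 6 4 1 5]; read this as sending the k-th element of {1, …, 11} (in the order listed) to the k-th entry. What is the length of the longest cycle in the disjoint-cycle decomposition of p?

4

Decomposing into disjoint cycles gives (1 2 3 10)(4 11 5 9)(6 7 8); the longest has length 4.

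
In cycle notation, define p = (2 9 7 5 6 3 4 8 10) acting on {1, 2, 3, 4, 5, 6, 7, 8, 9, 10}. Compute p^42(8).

6

8 lies in the 9-cycle (2 9 7 5 6 3 4 8 10).
Since the cycle has length 9, p^42 acts on it the same as p^6 (42 mod 9 = 6).
Stepping 6 places around the cycle: 8 → 10 → 2 → 9 → 7 → 5 → 6.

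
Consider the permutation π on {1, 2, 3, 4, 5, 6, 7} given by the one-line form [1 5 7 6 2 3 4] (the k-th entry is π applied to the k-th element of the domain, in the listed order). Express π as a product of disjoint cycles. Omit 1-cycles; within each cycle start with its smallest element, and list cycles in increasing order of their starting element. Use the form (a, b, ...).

Iterating π from 2 gives 2 → 5 → 2; that is the 2-cycle (2, 5).
Repeating from the next unused element and collecting all non-trivial cycles gives (2, 5)(3, 7, 4, 6).

(2, 5)(3, 7, 4, 6)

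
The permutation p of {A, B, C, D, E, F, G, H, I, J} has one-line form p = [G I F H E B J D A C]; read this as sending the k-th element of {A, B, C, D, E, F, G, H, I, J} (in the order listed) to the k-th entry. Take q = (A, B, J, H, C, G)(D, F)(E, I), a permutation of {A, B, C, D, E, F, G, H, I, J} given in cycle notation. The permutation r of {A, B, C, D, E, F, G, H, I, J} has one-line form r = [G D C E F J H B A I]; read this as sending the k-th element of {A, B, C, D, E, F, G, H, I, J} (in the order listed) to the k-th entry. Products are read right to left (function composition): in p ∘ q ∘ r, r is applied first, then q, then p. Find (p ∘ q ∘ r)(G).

F

(p ∘ q ∘ r)(G) = p(q(r(G))). r(G) = H, then q(H) = C, then p(C) = F, so the result is F.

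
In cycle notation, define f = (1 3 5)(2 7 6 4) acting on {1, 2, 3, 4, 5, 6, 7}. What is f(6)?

4

In the cycle (2 7 6 4), 6 is followed by 4, so f(6) = 4.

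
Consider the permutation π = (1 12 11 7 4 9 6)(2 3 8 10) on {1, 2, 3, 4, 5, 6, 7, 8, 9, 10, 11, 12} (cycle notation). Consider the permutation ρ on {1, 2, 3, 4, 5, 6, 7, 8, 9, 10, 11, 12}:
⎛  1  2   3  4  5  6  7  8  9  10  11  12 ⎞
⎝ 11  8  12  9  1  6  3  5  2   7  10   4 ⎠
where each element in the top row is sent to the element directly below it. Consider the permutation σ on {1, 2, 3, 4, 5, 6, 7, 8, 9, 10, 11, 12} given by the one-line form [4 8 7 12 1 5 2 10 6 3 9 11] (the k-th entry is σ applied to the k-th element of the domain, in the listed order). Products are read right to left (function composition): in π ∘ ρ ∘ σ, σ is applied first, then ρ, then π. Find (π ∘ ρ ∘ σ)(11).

Apply the permutations in order: σ(11) = 9, then ρ(9) = 2, then π(2) = 3. So (π ∘ ρ ∘ σ)(11) = 3.

3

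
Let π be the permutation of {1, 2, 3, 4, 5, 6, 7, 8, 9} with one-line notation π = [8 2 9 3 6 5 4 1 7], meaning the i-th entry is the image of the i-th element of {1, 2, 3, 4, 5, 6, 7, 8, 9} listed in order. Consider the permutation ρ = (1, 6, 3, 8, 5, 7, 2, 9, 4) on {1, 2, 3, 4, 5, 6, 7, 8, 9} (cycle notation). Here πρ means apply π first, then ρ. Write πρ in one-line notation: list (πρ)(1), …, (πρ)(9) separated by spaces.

Chase each element through π then ρ: 1 → 8 → 5; 2 → 2 → 9; 3 → 9 → 4; 4 → 3 → 8; 5 → 6 → 3; 6 → 5 → 7; 7 → 4 → 1; 8 → 1 → 6; 9 → 7 → 2.
So πρ in one-line form is 5 9 4 8 3 7 1 6 2.

5 9 4 8 3 7 1 6 2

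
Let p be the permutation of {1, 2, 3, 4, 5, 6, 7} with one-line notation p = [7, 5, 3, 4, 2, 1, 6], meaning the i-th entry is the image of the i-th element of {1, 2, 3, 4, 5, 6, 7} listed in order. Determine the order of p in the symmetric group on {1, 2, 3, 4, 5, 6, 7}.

Writing p as disjoint cycles, the cycle lengths are 3, 2, 1, 1.
Since disjoint cycles commute, ord(p) = lcm(3, 2) = 6.

6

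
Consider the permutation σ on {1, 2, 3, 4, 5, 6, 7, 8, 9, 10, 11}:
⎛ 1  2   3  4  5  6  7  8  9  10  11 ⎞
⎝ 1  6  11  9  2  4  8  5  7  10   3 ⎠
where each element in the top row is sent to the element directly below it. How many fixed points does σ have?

2

The fixed points (elements with σ(x) = x) are {1, 10}, so there are 2.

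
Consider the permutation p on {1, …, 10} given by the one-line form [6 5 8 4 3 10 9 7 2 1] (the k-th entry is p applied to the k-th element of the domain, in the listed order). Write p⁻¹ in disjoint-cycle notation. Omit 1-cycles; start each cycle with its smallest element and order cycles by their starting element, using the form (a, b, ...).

The cycle decomposition of p is (1, 6, 10)(2, 5, 3, 8, 7, 9).
Reversing each cycle (and rotating so the smallest element leads) gives p⁻¹ = (1, 10, 6)(2, 9, 7, 8, 3, 5).

(1, 10, 6)(2, 9, 7, 8, 3, 5)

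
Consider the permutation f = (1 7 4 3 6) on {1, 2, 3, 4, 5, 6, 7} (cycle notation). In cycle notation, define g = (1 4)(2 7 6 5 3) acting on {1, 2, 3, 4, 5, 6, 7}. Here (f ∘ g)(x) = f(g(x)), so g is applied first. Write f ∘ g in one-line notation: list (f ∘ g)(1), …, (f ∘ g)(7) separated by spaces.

3 4 2 7 6 5 1

(f ∘ g)(x) = f(g(x)). Computing each image: f(g(1)) = f(4) = 3, f(g(2)) = f(7) = 4, f(g(3)) = f(2) = 2, f(g(4)) = f(1) = 7, f(g(5)) = f(3) = 6, f(g(6)) = f(5) = 5, f(g(7)) = f(6) = 1.
Hence f ∘ g = [3 4 2 7 6 5 1].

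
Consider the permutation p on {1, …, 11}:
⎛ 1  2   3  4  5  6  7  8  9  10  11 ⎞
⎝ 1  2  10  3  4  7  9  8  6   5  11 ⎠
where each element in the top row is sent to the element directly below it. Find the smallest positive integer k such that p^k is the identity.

12

Writing p as disjoint cycles, the cycle lengths are 4, 3, 1, 1, 1, 1.
The order of p is the least common multiple of its cycle lengths: lcm(4, 3) = 12.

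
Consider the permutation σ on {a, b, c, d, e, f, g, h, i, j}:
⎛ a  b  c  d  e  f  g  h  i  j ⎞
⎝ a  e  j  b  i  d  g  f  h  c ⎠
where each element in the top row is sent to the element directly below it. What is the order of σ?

Writing σ as disjoint cycles, the cycle lengths are 6, 2, 1, 1.
The order of σ is the least common multiple of its cycle lengths: lcm(6, 2) = 6.

6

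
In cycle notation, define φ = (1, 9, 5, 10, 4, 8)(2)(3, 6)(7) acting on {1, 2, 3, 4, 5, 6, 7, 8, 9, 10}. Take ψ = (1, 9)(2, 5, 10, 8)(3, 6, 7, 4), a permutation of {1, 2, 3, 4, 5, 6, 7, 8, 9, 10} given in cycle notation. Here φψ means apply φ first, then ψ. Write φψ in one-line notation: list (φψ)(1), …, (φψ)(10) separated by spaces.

(φψ)(x) = ψ(φ(x)). Computing each image: ψ(φ(1)) = ψ(9) = 1, ψ(φ(2)) = ψ(2) = 5, ψ(φ(3)) = ψ(6) = 7, ψ(φ(4)) = ψ(8) = 2, ψ(φ(5)) = ψ(10) = 8, ψ(φ(6)) = ψ(3) = 6, ψ(φ(7)) = ψ(7) = 4, ψ(φ(8)) = ψ(1) = 9, ψ(φ(9)) = ψ(5) = 10, ψ(φ(10)) = ψ(4) = 3.
Hence φψ = [1 5 7 2 8 6 4 9 10 3].

1 5 7 2 8 6 4 9 10 3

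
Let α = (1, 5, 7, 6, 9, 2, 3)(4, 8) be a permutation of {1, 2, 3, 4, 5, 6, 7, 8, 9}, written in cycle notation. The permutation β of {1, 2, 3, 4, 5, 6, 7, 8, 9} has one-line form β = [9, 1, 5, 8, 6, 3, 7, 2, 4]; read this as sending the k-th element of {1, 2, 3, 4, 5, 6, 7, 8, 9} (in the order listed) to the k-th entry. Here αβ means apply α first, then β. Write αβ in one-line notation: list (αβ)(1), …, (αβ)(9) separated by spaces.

Chase each element through α then β: 1 → 5 → 6; 2 → 3 → 5; 3 → 1 → 9; 4 → 8 → 2; 5 → 7 → 7; 6 → 9 → 4; 7 → 6 → 3; 8 → 4 → 8; 9 → 2 → 1.
So αβ in one-line form is 6 5 9 2 7 4 3 8 1.

6 5 9 2 7 4 3 8 1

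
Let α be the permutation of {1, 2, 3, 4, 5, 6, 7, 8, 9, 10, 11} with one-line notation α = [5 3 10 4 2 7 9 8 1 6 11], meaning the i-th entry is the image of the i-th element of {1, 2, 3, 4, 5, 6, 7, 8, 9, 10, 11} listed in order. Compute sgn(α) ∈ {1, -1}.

-1

In disjoint-cycle form the cycle lengths are 8, 1, 1, 1.
A cycle of length ℓ contributes ℓ−1 transpositions, so α is a product of 7 transpositions — odd.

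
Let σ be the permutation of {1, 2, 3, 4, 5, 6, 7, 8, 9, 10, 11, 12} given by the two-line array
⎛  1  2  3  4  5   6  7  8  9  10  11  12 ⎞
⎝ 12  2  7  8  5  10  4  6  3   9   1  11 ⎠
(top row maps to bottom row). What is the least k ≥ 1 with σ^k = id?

21

Writing σ as disjoint cycles, the cycle lengths are 7, 3, 1, 1.
Since disjoint cycles commute, ord(σ) = lcm(7, 3) = 21.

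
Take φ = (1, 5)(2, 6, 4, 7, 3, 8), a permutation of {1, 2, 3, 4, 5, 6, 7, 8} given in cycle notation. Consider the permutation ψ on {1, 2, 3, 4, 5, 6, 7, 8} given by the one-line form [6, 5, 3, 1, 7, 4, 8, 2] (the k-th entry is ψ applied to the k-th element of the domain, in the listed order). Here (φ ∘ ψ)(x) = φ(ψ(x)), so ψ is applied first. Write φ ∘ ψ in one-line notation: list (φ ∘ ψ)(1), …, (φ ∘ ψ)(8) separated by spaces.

For each element, apply ψ then φ: 1 → 6 → 4; 2 → 5 → 1; 3 → 3 → 8; 4 → 1 → 5; 5 → 7 → 3; 6 → 4 → 7; 7 → 8 → 2; 8 → 2 → 6.
Collecting the images, φ ∘ ψ = [4 1 8 5 3 7 2 6].

4 1 8 5 3 7 2 6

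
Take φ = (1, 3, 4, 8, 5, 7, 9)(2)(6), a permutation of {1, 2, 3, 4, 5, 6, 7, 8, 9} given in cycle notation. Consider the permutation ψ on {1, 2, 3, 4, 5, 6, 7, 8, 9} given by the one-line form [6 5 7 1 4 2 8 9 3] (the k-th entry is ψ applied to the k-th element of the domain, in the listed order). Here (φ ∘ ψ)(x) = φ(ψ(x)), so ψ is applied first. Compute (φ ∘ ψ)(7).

ψ(7) = 8, then φ(8) = 5; composing gives (φ ∘ ψ)(7) = 5.

5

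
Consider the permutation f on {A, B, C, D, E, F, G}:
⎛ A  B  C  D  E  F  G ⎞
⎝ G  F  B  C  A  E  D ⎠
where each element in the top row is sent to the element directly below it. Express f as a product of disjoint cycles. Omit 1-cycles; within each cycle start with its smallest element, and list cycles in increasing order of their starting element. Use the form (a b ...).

From A: A → G → D → C → B → F → E → A, closing the cycle (A G D C B F E).
Continuing from each remaining unvisited element yields (A G D C B F E).

(A G D C B F E)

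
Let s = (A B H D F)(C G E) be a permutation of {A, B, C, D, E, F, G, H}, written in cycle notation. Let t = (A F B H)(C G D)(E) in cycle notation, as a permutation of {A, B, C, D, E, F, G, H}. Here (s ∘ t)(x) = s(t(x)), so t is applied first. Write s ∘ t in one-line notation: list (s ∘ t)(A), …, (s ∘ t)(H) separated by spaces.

A D E G C H F B

For each element, apply t then s: A → F → A; B → H → D; C → G → E; D → C → G; E → E → C; F → B → H; G → D → F; H → A → B.
Collecting the images, s ∘ t = [A D E G C H F B].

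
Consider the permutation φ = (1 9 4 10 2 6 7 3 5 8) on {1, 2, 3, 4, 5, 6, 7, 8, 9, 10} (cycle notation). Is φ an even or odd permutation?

odd

The cycle lengths are 10.
A cycle of length ℓ contributes ℓ−1 transpositions, so φ is a product of 9 transpositions — odd.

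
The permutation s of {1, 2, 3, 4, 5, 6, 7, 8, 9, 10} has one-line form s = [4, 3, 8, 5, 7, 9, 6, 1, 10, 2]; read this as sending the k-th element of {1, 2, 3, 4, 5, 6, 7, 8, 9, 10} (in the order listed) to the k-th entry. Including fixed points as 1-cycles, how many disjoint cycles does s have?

The cycle decomposition is (1, 4, 5, 7, 6, 9, 10, 2, 3, 8), which has 1 cycle (counting 1-cycles).

1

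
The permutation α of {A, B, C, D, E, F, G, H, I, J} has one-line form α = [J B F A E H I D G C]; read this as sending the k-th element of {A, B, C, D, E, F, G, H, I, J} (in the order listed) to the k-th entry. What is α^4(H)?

C

Tracing H → D → … returns to H after 6 steps, so H lies in a 6-cycle (A J C F H D).
Stepping 4 places around the cycle: H → D → A → J → C.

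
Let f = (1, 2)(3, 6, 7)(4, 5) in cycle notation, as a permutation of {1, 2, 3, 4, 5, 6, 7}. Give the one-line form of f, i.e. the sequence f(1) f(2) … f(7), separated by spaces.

2 1 6 5 4 7 3

Image by image: 1↦2, 2↦1, 3↦6, 4↦5, 5↦4, 6↦7, 7↦3.
So the one-line form is 2 1 6 5 4 7 3.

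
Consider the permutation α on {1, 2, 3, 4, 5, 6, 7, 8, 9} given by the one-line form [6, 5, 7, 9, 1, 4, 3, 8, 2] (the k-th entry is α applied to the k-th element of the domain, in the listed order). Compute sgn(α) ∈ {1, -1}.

1

In disjoint-cycle form the cycle lengths are 6, 2, 1.
A cycle of length ℓ contributes ℓ−1 transpositions, so α is a product of 5 + 1 = 6 transpositions — even.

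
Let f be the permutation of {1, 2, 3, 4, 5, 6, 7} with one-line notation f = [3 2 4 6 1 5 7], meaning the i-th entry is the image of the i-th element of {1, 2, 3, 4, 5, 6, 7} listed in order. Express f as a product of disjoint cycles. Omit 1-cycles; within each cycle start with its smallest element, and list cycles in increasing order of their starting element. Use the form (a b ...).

From 1: 1 → 3 → 4 → 6 → 5 → 1, closing the cycle (1 3 4 6 5).
Repeating from the next unused element and collecting all non-trivial cycles gives (1 3 4 6 5).

(1 3 4 6 5)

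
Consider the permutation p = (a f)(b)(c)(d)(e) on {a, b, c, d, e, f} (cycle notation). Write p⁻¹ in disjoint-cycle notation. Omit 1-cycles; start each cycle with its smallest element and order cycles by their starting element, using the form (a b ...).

The inverse reverses each cycle.
Reversing each cycle of p and rotating so the smallest element leads gives (a f).

(a f)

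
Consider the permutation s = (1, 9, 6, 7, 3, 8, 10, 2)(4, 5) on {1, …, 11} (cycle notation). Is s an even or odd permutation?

The cycle lengths are 8, 2, 1.
A cycle is odd iff its length is even; s has 2 even-length cycles, so sgn(s) = (−1)^2 and s is even.

even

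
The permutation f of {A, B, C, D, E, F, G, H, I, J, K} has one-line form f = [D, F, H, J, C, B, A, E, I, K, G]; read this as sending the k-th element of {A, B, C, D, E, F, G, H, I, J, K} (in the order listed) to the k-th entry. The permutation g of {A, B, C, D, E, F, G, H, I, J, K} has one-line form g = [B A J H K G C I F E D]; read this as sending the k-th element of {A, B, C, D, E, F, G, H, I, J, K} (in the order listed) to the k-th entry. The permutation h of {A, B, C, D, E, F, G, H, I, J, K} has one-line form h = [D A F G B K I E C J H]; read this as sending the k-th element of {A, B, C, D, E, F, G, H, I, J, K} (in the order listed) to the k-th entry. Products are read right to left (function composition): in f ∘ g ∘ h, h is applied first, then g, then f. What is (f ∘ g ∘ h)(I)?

(f ∘ g ∘ h)(I) = f(g(h(I))). h(I) = C, then g(C) = J, then f(J) = K, so the result is K.

K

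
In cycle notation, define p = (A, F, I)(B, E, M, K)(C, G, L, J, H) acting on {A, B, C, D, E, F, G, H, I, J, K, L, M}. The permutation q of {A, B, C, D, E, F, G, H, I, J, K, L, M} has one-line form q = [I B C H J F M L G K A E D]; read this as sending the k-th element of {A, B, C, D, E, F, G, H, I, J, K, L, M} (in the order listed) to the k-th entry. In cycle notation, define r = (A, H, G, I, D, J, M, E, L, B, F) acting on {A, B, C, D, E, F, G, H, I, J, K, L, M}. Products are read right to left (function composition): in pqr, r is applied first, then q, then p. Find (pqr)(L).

Chase L: r(L) = B; q(B) = B; p(B) = E. Hence (pqr)(L) = E.

E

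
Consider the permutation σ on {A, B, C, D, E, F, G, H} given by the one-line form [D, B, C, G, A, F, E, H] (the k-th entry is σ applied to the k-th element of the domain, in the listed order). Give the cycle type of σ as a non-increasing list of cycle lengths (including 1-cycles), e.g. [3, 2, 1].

The disjoint cycles are (A D G E)(B)(C)(F)(H), with lengths 4, 1, 1, 1, 1 in non-increasing order.

[4, 1, 1, 1, 1]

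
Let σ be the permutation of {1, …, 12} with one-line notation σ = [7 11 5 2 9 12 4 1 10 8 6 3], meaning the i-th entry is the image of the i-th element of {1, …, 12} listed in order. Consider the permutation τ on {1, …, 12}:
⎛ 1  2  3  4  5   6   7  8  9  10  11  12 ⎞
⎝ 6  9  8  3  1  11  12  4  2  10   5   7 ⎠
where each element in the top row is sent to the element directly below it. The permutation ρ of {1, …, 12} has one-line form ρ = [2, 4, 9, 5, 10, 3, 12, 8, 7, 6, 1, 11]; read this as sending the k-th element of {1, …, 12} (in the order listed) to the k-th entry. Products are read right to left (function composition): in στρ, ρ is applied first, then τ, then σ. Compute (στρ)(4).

7

Apply the permutations in order: ρ(4) = 5, then τ(5) = 1, then σ(1) = 7. So (στρ)(4) = 7.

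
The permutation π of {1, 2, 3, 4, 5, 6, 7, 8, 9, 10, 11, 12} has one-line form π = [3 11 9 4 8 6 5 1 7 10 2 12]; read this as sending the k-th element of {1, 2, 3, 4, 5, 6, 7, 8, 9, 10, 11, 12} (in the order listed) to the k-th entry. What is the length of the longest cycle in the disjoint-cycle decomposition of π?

6

Decomposing into disjoint cycles gives (1, 3, 9, 7, 5, 8)(2, 11); the longest has length 6.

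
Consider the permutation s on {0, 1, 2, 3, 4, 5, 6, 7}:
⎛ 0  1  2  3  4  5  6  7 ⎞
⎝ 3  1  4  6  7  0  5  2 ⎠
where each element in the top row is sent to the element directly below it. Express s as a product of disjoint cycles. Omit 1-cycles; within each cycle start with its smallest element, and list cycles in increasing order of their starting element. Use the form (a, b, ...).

(0, 3, 6, 5)(2, 4, 7)

From 0: 0 → 3 → 6 → 5 → 0, closing the cycle (0, 3, 6, 5).
Continuing from each remaining unvisited element yields (0, 3, 6, 5)(2, 4, 7).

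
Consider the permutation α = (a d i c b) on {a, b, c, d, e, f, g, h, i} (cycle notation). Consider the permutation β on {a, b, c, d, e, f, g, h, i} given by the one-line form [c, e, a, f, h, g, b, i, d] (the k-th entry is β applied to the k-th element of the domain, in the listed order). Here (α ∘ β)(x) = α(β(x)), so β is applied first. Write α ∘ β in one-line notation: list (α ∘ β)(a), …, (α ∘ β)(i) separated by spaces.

For each element, apply β then α: a → c → b; b → e → e; c → a → d; d → f → f; e → h → h; f → g → g; g → b → a; h → i → c; i → d → i.
So α ∘ β in one-line form is b e d f h g a c i.

b e d f h g a c i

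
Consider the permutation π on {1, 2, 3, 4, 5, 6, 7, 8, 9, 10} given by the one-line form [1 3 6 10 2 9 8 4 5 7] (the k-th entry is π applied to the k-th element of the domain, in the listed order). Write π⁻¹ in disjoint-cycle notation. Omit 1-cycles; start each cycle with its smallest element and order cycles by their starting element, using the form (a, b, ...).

The cycle decomposition of π is (2, 3, 6, 9, 5)(4, 10, 7, 8).
Reversing each cycle (and rotating so the smallest element leads) gives π⁻¹ = (2, 5, 9, 6, 3)(4, 8, 7, 10).

(2, 5, 9, 6, 3)(4, 8, 7, 10)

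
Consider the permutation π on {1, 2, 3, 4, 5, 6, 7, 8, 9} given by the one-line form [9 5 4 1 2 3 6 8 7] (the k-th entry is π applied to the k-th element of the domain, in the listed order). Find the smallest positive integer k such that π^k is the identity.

6

Decomposing into disjoint cycles gives cycle lengths 6, 2, 1.
Since disjoint cycles commute, ord(π) = lcm(6, 2) = 6.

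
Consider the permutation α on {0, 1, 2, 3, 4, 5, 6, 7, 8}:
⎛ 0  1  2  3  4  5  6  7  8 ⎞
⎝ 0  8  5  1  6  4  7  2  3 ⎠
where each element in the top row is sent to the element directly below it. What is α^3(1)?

Tracing 1 → 8 → … returns to 1 after 3 steps, so 1 lies in a 3-cycle (1, 8, 3).
Powers repeat with period 3 on this cycle, and 3 mod 3 = 0, so α^3(1) = α^0(1).
So α^3(1) = 1.

1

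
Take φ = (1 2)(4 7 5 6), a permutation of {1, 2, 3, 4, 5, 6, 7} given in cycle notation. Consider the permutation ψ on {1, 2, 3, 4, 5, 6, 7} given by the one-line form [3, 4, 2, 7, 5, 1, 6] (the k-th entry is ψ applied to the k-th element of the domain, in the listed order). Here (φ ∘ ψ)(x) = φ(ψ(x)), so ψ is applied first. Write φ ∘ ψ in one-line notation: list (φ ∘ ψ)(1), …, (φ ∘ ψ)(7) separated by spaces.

(φ ∘ ψ)(x) = φ(ψ(x)). Computing each image: φ(ψ(1)) = φ(3) = 3, φ(ψ(2)) = φ(4) = 7, φ(ψ(3)) = φ(2) = 1, φ(ψ(4)) = φ(7) = 5, φ(ψ(5)) = φ(5) = 6, φ(ψ(6)) = φ(1) = 2, φ(ψ(7)) = φ(6) = 4.
Hence φ ∘ ψ = [3 7 1 5 6 2 4].

3 7 1 5 6 2 4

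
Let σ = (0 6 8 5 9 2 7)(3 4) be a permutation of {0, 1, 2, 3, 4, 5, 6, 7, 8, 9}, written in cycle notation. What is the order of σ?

The cycle type of σ is (7, 2, 1).
Since disjoint cycles commute, ord(σ) = lcm(7, 2) = 14.

14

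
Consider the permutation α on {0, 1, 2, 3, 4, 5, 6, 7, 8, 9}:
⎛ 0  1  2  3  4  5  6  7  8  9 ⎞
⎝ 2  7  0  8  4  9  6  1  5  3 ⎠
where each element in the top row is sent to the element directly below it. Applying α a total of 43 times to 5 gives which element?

8

Tracing 5 → 9 → … returns to 5 after 4 steps, so 5 lies in a 4-cycle (3 8 5 9).
Since the cycle has length 4, α^43 acts on it the same as α^3 (43 mod 4 = 3).
Stepping 3 places around the cycle: 5 → 9 → 3 → 8.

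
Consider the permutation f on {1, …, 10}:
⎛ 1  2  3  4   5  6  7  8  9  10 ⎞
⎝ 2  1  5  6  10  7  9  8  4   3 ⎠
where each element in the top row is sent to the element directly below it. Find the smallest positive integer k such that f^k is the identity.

12

Decomposing into disjoint cycles gives cycle lengths 4, 3, 2, 1.
The order of f is the least common multiple of its cycle lengths: lcm(4, 3, 2) = 12.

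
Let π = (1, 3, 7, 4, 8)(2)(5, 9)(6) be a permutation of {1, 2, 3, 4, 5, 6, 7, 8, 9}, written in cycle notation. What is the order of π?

The disjoint cycles have lengths 5, 2, 1, 1.
The order is lcm(5, 2) = 10.

10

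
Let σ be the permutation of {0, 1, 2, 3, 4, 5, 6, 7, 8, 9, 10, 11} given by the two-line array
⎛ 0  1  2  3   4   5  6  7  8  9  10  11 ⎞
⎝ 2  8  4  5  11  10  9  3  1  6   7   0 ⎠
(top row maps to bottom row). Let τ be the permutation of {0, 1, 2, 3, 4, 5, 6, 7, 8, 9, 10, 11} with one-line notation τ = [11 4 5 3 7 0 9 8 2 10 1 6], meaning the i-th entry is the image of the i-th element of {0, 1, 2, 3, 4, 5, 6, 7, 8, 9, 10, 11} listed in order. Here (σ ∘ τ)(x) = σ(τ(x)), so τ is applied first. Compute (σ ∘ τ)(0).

0

First apply τ: τ(0) = 11, then σ(11) = 0. Thus (σ ∘ τ)(0) = 0.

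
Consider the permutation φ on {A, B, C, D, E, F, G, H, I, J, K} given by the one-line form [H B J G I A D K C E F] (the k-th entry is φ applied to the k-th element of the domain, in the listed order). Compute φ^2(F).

Tracing F → A → … returns to F after 4 steps, so F lies in a 4-cycle (A, H, K, F).
Advancing 2 steps from F: F → A → H.

H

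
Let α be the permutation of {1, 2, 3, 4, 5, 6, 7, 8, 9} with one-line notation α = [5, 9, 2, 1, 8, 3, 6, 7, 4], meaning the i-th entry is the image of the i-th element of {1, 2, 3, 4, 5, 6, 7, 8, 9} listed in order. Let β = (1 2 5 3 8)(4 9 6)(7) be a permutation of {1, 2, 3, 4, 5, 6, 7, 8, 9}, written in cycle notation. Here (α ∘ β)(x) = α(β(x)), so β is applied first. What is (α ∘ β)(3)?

β(3) = 8, then α(8) = 7; composing gives (α ∘ β)(3) = 7.

7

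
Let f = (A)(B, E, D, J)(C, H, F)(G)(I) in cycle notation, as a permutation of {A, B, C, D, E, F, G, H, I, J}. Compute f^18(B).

B lies in the 4-cycle (B, E, D, J).
On a 4-cycle, f^4 is the identity, so f^18 = f^2 there (18 ≡ 2 mod 4).
Stepping 2 places around the cycle: B → E → D.

D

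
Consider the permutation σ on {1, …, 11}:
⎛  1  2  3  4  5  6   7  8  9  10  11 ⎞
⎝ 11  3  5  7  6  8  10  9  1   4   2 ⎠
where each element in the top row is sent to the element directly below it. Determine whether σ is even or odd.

In disjoint-cycle form the cycle lengths are 8, 3.
A cycle of length ℓ contributes ℓ−1 transpositions, so σ is a product of 7 + 2 = 9 transpositions — odd.

odd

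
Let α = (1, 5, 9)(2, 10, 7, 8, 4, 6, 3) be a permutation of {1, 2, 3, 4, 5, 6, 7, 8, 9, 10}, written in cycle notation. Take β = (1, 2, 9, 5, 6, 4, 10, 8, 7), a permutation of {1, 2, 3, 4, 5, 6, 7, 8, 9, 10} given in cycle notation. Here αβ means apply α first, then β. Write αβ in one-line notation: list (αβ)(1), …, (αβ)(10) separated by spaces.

6 8 9 4 5 3 7 10 2 1

(αβ)(x) = β(α(x)). Computing each image: β(α(1)) = β(5) = 6, β(α(2)) = β(10) = 8, β(α(3)) = β(2) = 9, β(α(4)) = β(6) = 4, β(α(5)) = β(9) = 5, β(α(6)) = β(3) = 3, β(α(7)) = β(8) = 7, β(α(8)) = β(4) = 10, β(α(9)) = β(1) = 2, β(α(10)) = β(7) = 1.
Hence αβ = [6 8 9 4 5 3 7 10 2 1].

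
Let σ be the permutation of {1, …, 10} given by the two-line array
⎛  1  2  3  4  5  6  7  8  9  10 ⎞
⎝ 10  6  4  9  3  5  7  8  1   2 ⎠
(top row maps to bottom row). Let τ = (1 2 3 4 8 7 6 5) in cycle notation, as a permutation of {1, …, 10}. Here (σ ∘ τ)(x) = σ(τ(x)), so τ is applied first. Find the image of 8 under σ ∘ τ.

(σ ∘ τ)(8) = σ(τ(8)). τ(8) = 7, then σ(7) = 7. So (σ ∘ τ)(8) = 7.

7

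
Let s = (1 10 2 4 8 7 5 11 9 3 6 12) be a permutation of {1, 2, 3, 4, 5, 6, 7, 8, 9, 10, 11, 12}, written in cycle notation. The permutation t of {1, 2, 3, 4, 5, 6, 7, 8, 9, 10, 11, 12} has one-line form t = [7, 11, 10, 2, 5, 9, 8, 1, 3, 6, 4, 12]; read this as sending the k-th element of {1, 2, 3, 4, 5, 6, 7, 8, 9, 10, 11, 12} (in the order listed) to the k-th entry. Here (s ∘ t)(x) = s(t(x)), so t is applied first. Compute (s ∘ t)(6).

3

First apply t: t(6) = 9, then s(9) = 3. Thus (s ∘ t)(6) = 3.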